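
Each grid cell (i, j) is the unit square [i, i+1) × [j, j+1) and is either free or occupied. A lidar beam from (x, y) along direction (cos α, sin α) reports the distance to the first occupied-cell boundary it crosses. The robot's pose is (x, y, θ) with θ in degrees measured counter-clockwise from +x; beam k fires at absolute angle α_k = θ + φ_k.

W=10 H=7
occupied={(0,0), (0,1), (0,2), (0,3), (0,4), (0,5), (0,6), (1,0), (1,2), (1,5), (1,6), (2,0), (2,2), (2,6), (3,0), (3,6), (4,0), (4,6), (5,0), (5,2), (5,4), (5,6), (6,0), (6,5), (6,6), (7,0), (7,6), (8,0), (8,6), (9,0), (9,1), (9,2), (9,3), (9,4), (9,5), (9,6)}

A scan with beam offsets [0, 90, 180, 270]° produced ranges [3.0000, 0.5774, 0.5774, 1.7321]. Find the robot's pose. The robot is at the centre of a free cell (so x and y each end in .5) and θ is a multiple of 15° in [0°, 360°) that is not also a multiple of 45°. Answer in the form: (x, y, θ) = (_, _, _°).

(x, y, θ) = (1.5, 4.5, 30°)

Candidates: 34 free-cell centres × 16 headings = 544 poses. Raycast each; keep the one whose scan matches to 4 dp.
  (3.5, 3.5, 105°): beam 1 = 2.5882 ≠ 3.0000 ✗
  (8.5, 2.5, 255°): beam 1 = 1.5529 ≠ 3.0000 ✗
  (2.5, 1.5, 150°): beam 1 = 1.0000 ≠ 3.0000 ✗
  (4.5, 3.5, 60°): beam 1 = 1.0000 ≠ 3.0000 ✗
  …
  (1.5, 4.5, 30°): r_1=3.0000, r_2=0.5774, r_3=0.5774, r_4=1.7321 — all match ✓
No second candidate reproduces the full scan.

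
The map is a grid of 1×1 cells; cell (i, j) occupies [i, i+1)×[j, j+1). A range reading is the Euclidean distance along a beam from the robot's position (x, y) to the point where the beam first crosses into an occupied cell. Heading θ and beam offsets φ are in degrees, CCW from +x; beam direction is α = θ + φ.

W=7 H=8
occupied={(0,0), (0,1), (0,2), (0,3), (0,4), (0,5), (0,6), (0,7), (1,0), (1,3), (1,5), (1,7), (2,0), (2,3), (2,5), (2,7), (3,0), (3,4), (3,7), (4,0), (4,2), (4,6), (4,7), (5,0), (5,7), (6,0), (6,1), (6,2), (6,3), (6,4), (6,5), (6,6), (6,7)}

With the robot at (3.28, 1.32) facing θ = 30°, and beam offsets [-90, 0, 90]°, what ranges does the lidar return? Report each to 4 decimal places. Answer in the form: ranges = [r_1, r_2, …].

beam 1: φ=-90°, α=300°
  d=(0.5000,-0.8660)  start (3,1)  tX=1.4400 tY=0.3695  stride 1/|dx|=2.0000 1/|dy|=1.1547
    cross y-line → (3,0), t=0.3695 (wall)
  → r_1 = 0.3695
beam 2: φ=0°, α=30°
  d=(0.8660,0.5000)  start (3,1)  tX=0.8314 tY=1.3600  stride 1/|dx|=1.1547 1/|dy|=2.0000
    cross x-line → (4,1), t=0.8314
    cross y-line → (4,2), t=1.3600 (wall)
  → r_2 = 1.3600
beam 3: φ=90°, α=120°
  d=(-0.5000,0.8660)  start (3,1)  tX=0.5600 tY=0.7852  stride 1/|dx|=2.0000 1/|dy|=1.1547
    cross x-line → (2,1), t=0.5600
    cross y-line → (2,2), t=0.7852
    cross y-line → (2,3), t=1.9399 (wall)
  → r_3 = 1.9399

ranges = [0.3695, 1.3600, 1.9399]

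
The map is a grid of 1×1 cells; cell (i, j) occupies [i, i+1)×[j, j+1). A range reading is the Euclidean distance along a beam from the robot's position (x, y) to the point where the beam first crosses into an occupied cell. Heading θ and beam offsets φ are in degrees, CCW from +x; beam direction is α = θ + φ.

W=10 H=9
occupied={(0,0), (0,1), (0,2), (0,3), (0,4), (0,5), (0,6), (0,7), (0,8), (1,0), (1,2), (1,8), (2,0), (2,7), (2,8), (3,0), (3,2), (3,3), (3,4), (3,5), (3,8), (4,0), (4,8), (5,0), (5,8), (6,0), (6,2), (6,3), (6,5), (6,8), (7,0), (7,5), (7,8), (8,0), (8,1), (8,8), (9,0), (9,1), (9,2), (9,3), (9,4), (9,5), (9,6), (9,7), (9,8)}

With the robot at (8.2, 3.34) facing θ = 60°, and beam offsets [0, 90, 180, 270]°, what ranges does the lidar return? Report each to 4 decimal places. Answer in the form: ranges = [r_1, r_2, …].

beam 1: φ=0°, α=60°
  dir = (cos 60°, sin 60°) = (0.5000, 0.8660); from cell (8,3)
  next x-line at t=1.6000, next y-line at t=0.7621; Δt_x=2.0000, Δt_y=1.1547
    y: enter (8,4) at t=0.7621
    x: enter (9,4) at t=1.6000 ← occupied
  → r_1 = 1.6000
beam 2: φ=90°, α=150°
  dir = (cos 150°, sin 150°) = (-0.8660, 0.5000); from cell (8,3)
  next x-line at t=0.2309, next y-line at t=1.3200; Δt_x=1.1547, Δt_y=2.0000
    x: enter (7,3) at t=0.2309
    y: enter (7,4) at t=1.3200
    x: enter (6,4) at t=1.3856
    x: enter (5,4) at t=2.5403
    y: enter (5,5) at t=3.3200
    x: enter (4,5) at t=3.6950
    x: enter (3,5) at t=4.8497 ← occupied
  → r_2 = 4.8497
beam 3: φ=180°, α=240°
  dir = (cos 240°, sin 240°) = (-0.5000, -0.8660); from cell (8,3)
  next x-line at t=0.4000, next y-line at t=0.3926; Δt_x=2.0000, Δt_y=1.1547
    y: enter (8,2) at t=0.3926
    x: enter (7,2) at t=0.4000
    y: enter (7,1) at t=1.5473
    x: enter (6,1) at t=2.4000
    y: enter (6,0) at t=2.7020 ← occupied
  → r_3 = 2.7020
beam 4: φ=270°, α=330°
  dir = (cos 330°, sin 330°) = (0.8660, -0.5000); from cell (8,3)
  next x-line at t=0.9238, next y-line at t=0.6800; Δt_x=1.1547, Δt_y=2.0000
    y: enter (8,2) at t=0.6800
    x: enter (9,2) at t=0.9238 ← occupied
  → r_4 = 0.9238

ranges = [1.6000, 4.8497, 2.7020, 0.9238]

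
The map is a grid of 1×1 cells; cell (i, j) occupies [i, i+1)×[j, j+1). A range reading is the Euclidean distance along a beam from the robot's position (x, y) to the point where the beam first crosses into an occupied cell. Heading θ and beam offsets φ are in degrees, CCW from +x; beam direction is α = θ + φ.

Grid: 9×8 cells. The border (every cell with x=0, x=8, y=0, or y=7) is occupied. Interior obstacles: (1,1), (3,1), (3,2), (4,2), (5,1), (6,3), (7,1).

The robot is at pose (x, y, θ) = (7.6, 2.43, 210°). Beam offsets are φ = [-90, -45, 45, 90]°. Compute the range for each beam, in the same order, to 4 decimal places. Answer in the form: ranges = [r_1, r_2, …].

ranges = [1.2000, 6.8328, 0.4452, 0.4965]

beam 1: φ=-90°, α=120°
  d=(-0.5000,0.8660)  start (7,2)  tX=1.2000 tY=0.6582  stride 1/|dx|=2.0000 1/|dy|=1.1547
    cross y-line → (7,3), t=0.6582
    cross x-line → (6,3), t=1.2000 (wall)
  → r_1 = 1.2000
beam 2: φ=-45°, α=165°
  d=(-0.9659,0.2588)  start (7,2)  tX=0.6212 tY=2.2023  stride 1/|dx|=1.0353 1/|dy|=3.8637
    cross x-line → (6,2), t=0.6212
    cross x-line → (5,2), t=1.6564
    cross y-line → (5,3), t=2.2023
    cross x-line → (4,3), t=2.6917
    cross x-line → (3,3), t=3.7270
    cross x-line → (2,3), t=4.7623
    cross x-line → (1,3), t=5.7975
    cross y-line → (1,4), t=6.0660
    cross x-line → (0,4), t=6.8328 (wall)
  → r_2 = 6.8328
beam 3: φ=45°, α=255°
  d=(-0.2588,-0.9659)  start (7,2)  tX=2.3182 tY=0.4452  stride 1/|dx|=3.8637 1/|dy|=1.0353
    cross y-line → (7,1), t=0.4452 (wall)
  → r_3 = 0.4452
beam 4: φ=90°, α=300°
  d=(0.5000,-0.8660)  start (7,2)  tX=0.8000 tY=0.4965  stride 1/|dx|=2.0000 1/|dy|=1.1547
    cross y-line → (7,1), t=0.4965 (wall)
  → r_4 = 0.4965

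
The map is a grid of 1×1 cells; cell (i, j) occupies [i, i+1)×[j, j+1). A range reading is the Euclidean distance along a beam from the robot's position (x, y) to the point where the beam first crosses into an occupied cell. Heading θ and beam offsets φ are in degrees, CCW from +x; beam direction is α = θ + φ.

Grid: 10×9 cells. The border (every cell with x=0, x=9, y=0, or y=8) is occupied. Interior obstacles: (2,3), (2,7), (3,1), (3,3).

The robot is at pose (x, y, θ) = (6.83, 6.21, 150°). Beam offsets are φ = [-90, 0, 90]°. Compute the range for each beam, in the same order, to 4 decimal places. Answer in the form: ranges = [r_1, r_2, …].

ranges = [2.0669, 3.5800, 5.6600]

beam 1: φ=-90°, α=60°
  d=(0.5000,0.8660)  start (6,6)  tX=0.3400 tY=0.9122  stride 1/|dx|=2.0000 1/|dy|=1.1547
    cross x-line → (7,6), t=0.3400
    cross y-line → (7,7), t=0.9122
    cross y-line → (7,8), t=2.0669 (wall)
  → r_1 = 2.0669
beam 2: φ=0°, α=150°
  d=(-0.8660,0.5000)  start (6,6)  tX=0.9584 tY=1.5800  stride 1/|dx|=1.1547 1/|dy|=2.0000
    cross x-line → (5,6), t=0.9584
    cross y-line → (5,7), t=1.5800
    cross x-line → (4,7), t=2.1131
    cross x-line → (3,7), t=3.2678
    cross y-line → (3,8), t=3.5800 (wall)
  → r_2 = 3.5800
beam 3: φ=90°, α=240°
  d=(-0.5000,-0.8660)  start (6,6)  tX=1.6600 tY=0.2425  stride 1/|dx|=2.0000 1/|dy|=1.1547
    cross y-line → (6,5), t=0.2425
    cross y-line → (6,4), t=1.3972
    cross x-line → (5,4), t=1.6600
    cross y-line → (5,3), t=2.5519
    cross x-line → (4,3), t=3.6600
    cross y-line → (4,2), t=3.7066
    cross y-line → (4,1), t=4.8613
    cross x-line → (3,1), t=5.6600 (wall)
  → r_3 = 5.6600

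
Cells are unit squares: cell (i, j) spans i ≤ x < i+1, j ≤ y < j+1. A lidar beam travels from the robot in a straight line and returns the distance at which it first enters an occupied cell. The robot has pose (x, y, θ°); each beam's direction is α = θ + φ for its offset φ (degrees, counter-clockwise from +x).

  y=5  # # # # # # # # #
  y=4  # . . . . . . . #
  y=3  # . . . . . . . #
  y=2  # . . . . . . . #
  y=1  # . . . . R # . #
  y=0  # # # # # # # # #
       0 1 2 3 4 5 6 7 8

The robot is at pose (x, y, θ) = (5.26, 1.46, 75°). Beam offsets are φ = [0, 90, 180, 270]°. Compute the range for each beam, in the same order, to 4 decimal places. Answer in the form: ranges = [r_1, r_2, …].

ranges = [3.6649, 4.4103, 0.4762, 0.7661]

beam 1: φ=0°, α=75°
  cosα=0.2588 sinα=0.9659 | (5,1) | tMaxX 2.8591 tMaxY 0.5590 | tΔX 3.8637 tΔY 1.0353
    t=0.5590 [y] (5,2)
    t=1.5943 [y] (5,3)
    t=2.6296 [y] (5,4)
    t=2.8591 [x] (6,4)
    t=3.6649 [y] (6,5) — stop
  → r_1 = 3.6649
beam 2: φ=90°, α=165°
  cosα=-0.9659 sinα=0.2588 | (5,1) | tMaxX 0.2692 tMaxY 2.0864 | tΔX 1.0353 tΔY 3.8637
    t=0.2692 [x] (4,1)
    t=1.3044 [x] (3,1)
    t=2.0864 [y] (3,2)
    t=2.3397 [x] (2,2)
    t=3.3750 [x] (1,2)
    t=4.4103 [x] (0,2) — stop
  → r_2 = 4.4103
beam 3: φ=180°, α=255°
  cosα=-0.2588 sinα=-0.9659 | (5,1) | tMaxX 1.0046 tMaxY 0.4762 | tΔX 3.8637 tΔY 1.0353
    t=0.4762 [y] (5,0) — stop
  → r_3 = 0.4762
beam 4: φ=270°, α=345°
  cosα=0.9659 sinα=-0.2588 | (5,1) | tMaxX 0.7661 tMaxY 1.7773 | tΔX 1.0353 tΔY 3.8637
    t=0.7661 [x] (6,1) — stop
  → r_4 = 0.7661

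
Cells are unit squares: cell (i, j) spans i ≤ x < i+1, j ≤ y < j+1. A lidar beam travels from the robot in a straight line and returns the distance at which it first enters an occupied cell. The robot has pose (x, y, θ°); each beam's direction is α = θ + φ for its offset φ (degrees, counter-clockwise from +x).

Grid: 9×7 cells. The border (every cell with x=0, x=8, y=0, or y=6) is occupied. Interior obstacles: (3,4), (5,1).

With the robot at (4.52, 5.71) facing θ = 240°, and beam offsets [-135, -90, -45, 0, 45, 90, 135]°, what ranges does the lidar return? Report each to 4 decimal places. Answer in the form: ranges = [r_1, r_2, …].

ranges = [0.3002, 0.5800, 3.6442, 1.0400, 3.8409, 4.0184, 1.1205]

beam 1: φ=-135°, α=105°
  d=(-0.2588,0.9659)  start (4,5)  tX=2.0091 tY=0.3002  stride 1/|dx|=3.8637 1/|dy|=1.0353
    cross y-line → (4,6), t=0.3002 (wall)
  → r_1 = 0.3002
beam 2: φ=-90°, α=150°
  d=(-0.8660,0.5000)  start (4,5)  tX=0.6004 tY=0.5800  stride 1/|dx|=1.1547 1/|dy|=2.0000
    cross y-line → (4,6), t=0.5800 (wall)
  → r_2 = 0.5800
beam 3: φ=-45°, α=195°
  d=(-0.9659,-0.2588)  start (4,5)  tX=0.5383 tY=2.7432  stride 1/|dx|=1.0353 1/|dy|=3.8637
    cross x-line → (3,5), t=0.5383
    cross x-line → (2,5), t=1.5736
    cross x-line → (1,5), t=2.6089
    cross y-line → (1,4), t=2.7432
    cross x-line → (0,4), t=3.6442 (wall)
  → r_3 = 3.6442
beam 4: φ=0°, α=240°
  d=(-0.5000,-0.8660)  start (4,5)  tX=1.0400 tY=0.8198  stride 1/|dx|=2.0000 1/|dy|=1.1547
    cross y-line → (4,4), t=0.8198
    cross x-line → (3,4), t=1.0400 (wall)
  → r_4 = 1.0400
beam 5: φ=45°, α=285°
  d=(0.2588,-0.9659)  start (4,5)  tX=1.8546 tY=0.7350  stride 1/|dx|=3.8637 1/|dy|=1.0353
    cross y-line → (4,4), t=0.7350
    cross y-line → (4,3), t=1.7703
    cross x-line → (5,3), t=1.8546
    cross y-line → (5,2), t=2.8056
    cross y-line → (5,1), t=3.8409 (wall)
  → r_5 = 3.8409
beam 6: φ=90°, α=330°
  d=(0.8660,-0.5000)  start (4,5)  tX=0.5543 tY=1.4200  stride 1/|dx|=1.1547 1/|dy|=2.0000
    cross x-line → (5,5), t=0.5543
    cross y-line → (5,4), t=1.4200
    cross x-line → (6,4), t=1.7090
    cross x-line → (7,4), t=2.8637
    cross y-line → (7,3), t=3.4200
    cross x-line → (8,3), t=4.0184 (wall)
  → r_6 = 4.0184
beam 7: φ=135°, α=15°
  d=(0.9659,0.2588)  start (4,5)  tX=0.4969 tY=1.1205  stride 1/|dx|=1.0353 1/|dy|=3.8637
    cross x-line → (5,5), t=0.4969
    cross y-line → (5,6), t=1.1205 (wall)
  → r_7 = 1.1205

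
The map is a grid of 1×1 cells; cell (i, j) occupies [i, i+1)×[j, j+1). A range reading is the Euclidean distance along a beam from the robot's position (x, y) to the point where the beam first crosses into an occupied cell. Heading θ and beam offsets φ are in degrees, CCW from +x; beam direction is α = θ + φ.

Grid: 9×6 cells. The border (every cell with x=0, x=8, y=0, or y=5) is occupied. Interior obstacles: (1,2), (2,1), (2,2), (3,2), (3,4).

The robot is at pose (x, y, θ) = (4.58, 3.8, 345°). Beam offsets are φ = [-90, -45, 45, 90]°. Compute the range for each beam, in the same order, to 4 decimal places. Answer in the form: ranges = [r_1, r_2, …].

beam 1: φ=-90°, α=255°
  cosα=-0.2588 sinα=-0.9659 | (4,3) | tMaxX 2.2409 tMaxY 0.8282 | tΔX 3.8637 tΔY 1.0353
    t=0.8282 [y] (4,2)
    t=1.8635 [y] (4,1)
    t=2.2409 [x] (3,1)
    t=2.8988 [y] (3,0) — stop
  → r_1 = 2.8988
beam 2: φ=-45°, α=300°
  cosα=0.5000 sinα=-0.8660 | (4,3) | tMaxX 0.8400 tMaxY 0.9238 | tΔX 2.0000 tΔY 1.1547
    t=0.8400 [x] (5,3)
    t=0.9238 [y] (5,2)
    t=2.0785 [y] (5,1)
    t=2.8400 [x] (6,1)
    t=3.2332 [y] (6,0) — stop
  → r_2 = 3.2332
beam 3: φ=45°, α=30°
  cosα=0.8660 sinα=0.5000 | (4,3) | tMaxX 0.4850 tMaxY 0.4000 | tΔX 1.1547 tΔY 2.0000
    t=0.4000 [y] (4,4)
    t=0.4850 [x] (5,4)
    t=1.6397 [x] (6,4)
    t=2.4000 [y] (6,5) — stop
  → r_3 = 2.4000
beam 4: φ=90°, α=75°
  cosα=0.2588 sinα=0.9659 | (4,3) | tMaxX 1.6228 tMaxY 0.2071 | tΔX 3.8637 tΔY 1.0353
    t=0.2071 [y] (4,4)
    t=1.2423 [y] (4,5) — stop
  → r_4 = 1.2423

ranges = [2.8988, 3.2332, 2.4000, 1.2423]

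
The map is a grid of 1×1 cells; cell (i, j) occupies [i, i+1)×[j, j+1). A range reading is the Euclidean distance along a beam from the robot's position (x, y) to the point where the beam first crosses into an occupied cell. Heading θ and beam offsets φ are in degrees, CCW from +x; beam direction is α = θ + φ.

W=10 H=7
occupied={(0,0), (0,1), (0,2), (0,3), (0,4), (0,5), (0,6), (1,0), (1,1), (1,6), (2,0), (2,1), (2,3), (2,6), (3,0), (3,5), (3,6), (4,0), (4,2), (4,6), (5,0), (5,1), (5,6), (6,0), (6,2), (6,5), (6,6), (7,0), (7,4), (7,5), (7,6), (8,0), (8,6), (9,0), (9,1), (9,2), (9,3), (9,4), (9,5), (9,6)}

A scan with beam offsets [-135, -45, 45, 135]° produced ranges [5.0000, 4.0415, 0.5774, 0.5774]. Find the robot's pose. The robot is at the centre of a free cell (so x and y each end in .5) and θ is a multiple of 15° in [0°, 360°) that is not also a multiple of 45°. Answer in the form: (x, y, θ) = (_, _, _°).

(x, y, θ) = (6.5, 4.5, 345°)

The pose lattice has 30·16 = 480 candidates. Test each by forward raycasting.
  (5.5, 5.5, 255°): beam 1 = 0.5774 ≠ 5.0000 ✗
  (3.5, 3.5, 240°): beam 1 = 1.5529 ≠ 5.0000 ✗
  (1.5, 5.5, 195°): beam 1 = 0.5774 ≠ 5.0000 ✗
  …
  (6.5, 4.5, 345°): r_1=5.0000, r_2=4.0415, r_3=0.5774, r_4=0.5774 — all match ✓
No second candidate reproduces the full scan.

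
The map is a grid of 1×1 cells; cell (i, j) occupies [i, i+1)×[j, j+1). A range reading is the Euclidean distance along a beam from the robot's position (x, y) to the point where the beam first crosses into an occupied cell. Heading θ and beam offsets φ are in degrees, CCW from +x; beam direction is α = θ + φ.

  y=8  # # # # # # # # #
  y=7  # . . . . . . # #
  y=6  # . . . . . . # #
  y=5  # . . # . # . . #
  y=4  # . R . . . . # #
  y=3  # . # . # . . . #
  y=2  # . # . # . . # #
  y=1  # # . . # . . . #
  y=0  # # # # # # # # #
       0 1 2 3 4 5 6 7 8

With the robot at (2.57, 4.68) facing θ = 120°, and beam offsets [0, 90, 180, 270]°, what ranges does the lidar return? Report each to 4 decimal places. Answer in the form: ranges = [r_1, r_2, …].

beam 1: φ=0°, α=120°
  direction (-0.5000, 0.8660); cell (2,4); t to first gridline: x 1.1400, y 0.3695 (then +2.0000 / +1.1547)
    (2,5) via y @ 0.3695
    (1,5) via x @ 1.1400
    (1,6) via y @ 1.5242
    (1,7) via y @ 2.6789
    (0,7) via x @ 3.1400  # hit
  → r_1 = 3.1400
beam 2: φ=90°, α=210°
  direction (-0.8660, -0.5000); cell (2,4); t to first gridline: x 0.6582, y 1.3600 (then +1.1547 / +2.0000)
    (1,4) via x @ 0.6582
    (1,3) via y @ 1.3600
    (0,3) via x @ 1.8129  # hit
  → r_2 = 1.8129
beam 3: φ=180°, α=300°
  direction (0.5000, -0.8660); cell (2,4); t to first gridline: x 0.8600, y 0.7852 (then +2.0000 / +1.1547)
    (2,3) via y @ 0.7852  # hit
  → r_3 = 0.7852
beam 4: φ=270°, α=30°
  direction (0.8660, 0.5000); cell (2,4); t to first gridline: x 0.4965, y 0.6400 (then +1.1547 / +2.0000)
    (3,4) via x @ 0.4965
    (3,5) via y @ 0.6400  # hit
  → r_4 = 0.6400

ranges = [3.1400, 1.8129, 0.7852, 0.6400]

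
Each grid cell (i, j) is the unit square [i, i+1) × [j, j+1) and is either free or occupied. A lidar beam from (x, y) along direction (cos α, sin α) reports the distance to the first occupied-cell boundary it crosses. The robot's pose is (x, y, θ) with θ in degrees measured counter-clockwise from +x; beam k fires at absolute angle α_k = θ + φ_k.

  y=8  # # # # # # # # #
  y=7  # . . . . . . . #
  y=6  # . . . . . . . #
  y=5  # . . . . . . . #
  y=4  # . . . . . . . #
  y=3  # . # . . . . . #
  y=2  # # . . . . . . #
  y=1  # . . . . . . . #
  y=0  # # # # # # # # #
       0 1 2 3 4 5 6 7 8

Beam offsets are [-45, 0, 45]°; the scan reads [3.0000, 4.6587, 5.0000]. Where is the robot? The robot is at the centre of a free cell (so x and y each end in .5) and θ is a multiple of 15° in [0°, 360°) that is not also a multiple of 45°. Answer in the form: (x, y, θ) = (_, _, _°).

(x, y, θ) = (5.5, 5.5, 255°)

Candidates: 47 free-cell centres × 16 headings = 752 poses. Raycast each; keep the one whose scan matches to 4 dp.
  (2.5, 4.5, 345°): beam 1 = 0.5774 ≠ 3.0000 ✗
  (2.5, 5.5, 330°): beam 1 = 1.5529 ≠ 3.0000 ✗
  (1.5, 7.5, 105°): beam 1 = 0.5774 ≠ 3.0000 ✗
  …
  (5.5, 5.5, 255°): r_1=3.0000, r_2=4.6587, r_3=5.0000 — all match ✓
Unique over the lattice → pose = (5.5, 5.5, 255°).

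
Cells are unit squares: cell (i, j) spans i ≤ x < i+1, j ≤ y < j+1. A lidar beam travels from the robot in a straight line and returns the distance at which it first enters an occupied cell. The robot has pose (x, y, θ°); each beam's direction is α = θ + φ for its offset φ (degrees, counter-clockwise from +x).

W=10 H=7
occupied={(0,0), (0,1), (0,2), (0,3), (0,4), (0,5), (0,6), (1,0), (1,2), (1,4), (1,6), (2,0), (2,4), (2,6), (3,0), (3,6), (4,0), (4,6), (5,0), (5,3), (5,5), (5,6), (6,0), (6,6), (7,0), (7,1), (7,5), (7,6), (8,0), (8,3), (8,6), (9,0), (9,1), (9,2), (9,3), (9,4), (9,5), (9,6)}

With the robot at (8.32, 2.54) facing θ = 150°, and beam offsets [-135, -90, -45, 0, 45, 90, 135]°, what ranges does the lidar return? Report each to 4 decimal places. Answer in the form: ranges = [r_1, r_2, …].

ranges = [0.7040, 0.5312, 0.4762, 2.6789, 5.9501, 0.6400, 1.5943]

beam 1: φ=-135°, α=15°
  dir = (cos 15°, sin 15°) = (0.9659, 0.2588); from cell (8,2)
  next x-line at t=0.7040, next y-line at t=1.7773; Δt_x=1.0353, Δt_y=3.8637
    x: enter (9,2) at t=0.7040 ← occupied
  → r_1 = 0.7040
beam 2: φ=-90°, α=60°
  dir = (cos 60°, sin 60°) = (0.5000, 0.8660); from cell (8,2)
  next x-line at t=1.3600, next y-line at t=0.5312; Δt_x=2.0000, Δt_y=1.1547
    y: enter (8,3) at t=0.5312 ← occupied
  → r_2 = 0.5312
beam 3: φ=-45°, α=105°
  dir = (cos 105°, sin 105°) = (-0.2588, 0.9659); from cell (8,2)
  next x-line at t=1.2364, next y-line at t=0.4762; Δt_x=3.8637, Δt_y=1.0353
    y: enter (8,3) at t=0.4762 ← occupied
  → r_3 = 0.4762
beam 4: φ=0°, α=150°
  dir = (cos 150°, sin 150°) = (-0.8660, 0.5000); from cell (8,2)
  next x-line at t=0.3695, next y-line at t=0.9200; Δt_x=1.1547, Δt_y=2.0000
    x: enter (7,2) at t=0.3695
    y: enter (7,3) at t=0.9200
    x: enter (6,3) at t=1.5242
    x: enter (5,3) at t=2.6789 ← occupied
  → r_4 = 2.6789
beam 5: φ=45°, α=195°
  dir = (cos 195°, sin 195°) = (-0.9659, -0.2588); from cell (8,2)
  next x-line at t=0.3313, next y-line at t=2.0864; Δt_x=1.0353, Δt_y=3.8637
    x: enter (7,2) at t=0.3313
    x: enter (6,2) at t=1.3666
    y: enter (6,1) at t=2.0864
    x: enter (5,1) at t=2.4018
    x: enter (4,1) at t=3.4371
    x: enter (3,1) at t=4.4724
    x: enter (2,1) at t=5.5077
    y: enter (2,0) at t=5.9501 ← occupied
  → r_5 = 5.9501
beam 6: φ=90°, α=240°
  dir = (cos 240°, sin 240°) = (-0.5000, -0.8660); from cell (8,2)
  next x-line at t=0.6400, next y-line at t=0.6235; Δt_x=2.0000, Δt_y=1.1547
    y: enter (8,1) at t=0.6235
    x: enter (7,1) at t=0.6400 ← occupied
  → r_6 = 0.6400
beam 7: φ=135°, α=285°
  dir = (cos 285°, sin 285°) = (0.2588, -0.9659); from cell (8,2)
  next x-line at t=2.6273, next y-line at t=0.5590; Δt_x=3.8637, Δt_y=1.0353
    y: enter (8,1) at t=0.5590
    y: enter (8,0) at t=1.5943 ← occupied
  → r_7 = 1.5943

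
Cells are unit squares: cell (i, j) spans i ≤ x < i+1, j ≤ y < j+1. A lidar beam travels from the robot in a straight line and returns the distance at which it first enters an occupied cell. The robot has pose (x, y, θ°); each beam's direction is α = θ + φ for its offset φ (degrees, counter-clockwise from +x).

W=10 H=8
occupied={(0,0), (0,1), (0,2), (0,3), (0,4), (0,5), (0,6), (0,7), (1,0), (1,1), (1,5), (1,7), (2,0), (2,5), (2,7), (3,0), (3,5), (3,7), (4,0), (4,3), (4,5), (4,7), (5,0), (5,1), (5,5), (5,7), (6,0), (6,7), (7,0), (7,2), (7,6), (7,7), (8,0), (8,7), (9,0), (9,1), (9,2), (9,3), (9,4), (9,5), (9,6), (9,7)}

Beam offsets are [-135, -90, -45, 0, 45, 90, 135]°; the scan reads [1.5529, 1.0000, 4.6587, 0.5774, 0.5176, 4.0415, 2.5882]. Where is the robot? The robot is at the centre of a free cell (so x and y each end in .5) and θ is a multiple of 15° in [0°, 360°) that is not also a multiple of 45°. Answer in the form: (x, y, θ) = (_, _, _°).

(x, y, θ) = (4.5, 2.5, 60°)

The pose lattice has 38·16 = 608 candidates. Test each by forward raycasting.
  (6.5, 5.5, 75°): beam 1 = 2.8868 ≠ 1.5529 ✗
  (6.5, 4.5, 150°): beam 1 = 2.5882 ≠ 1.5529 ✗
  (3.5, 1.5, 30°): beam 1 = 0.5176 ≠ 1.5529 ✗
  (7.5, 4.5, 150°): beam 2 = 2.8868 ≠ 1.0000 ✗
  …
  (4.5, 2.5, 60°): r_1=1.5529, r_2=1.0000, r_3=4.6587, r_4=0.5774, r_5=0.5176, r_6=4.0415, r_7=2.5882 — all match ✓
Only this pose fits every beam.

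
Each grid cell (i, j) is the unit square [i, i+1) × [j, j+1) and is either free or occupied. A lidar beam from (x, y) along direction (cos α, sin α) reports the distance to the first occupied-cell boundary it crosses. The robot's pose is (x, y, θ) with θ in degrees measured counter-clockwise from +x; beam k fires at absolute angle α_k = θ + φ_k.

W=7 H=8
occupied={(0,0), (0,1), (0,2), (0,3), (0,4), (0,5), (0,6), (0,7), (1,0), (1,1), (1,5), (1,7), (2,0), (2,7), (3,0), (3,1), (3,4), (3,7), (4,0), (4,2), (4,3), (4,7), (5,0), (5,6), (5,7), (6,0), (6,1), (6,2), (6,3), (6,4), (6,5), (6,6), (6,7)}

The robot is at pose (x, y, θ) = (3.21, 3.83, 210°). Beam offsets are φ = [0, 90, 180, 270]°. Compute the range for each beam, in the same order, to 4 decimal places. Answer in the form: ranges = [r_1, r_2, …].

beam 1: φ=0°, α=210°
  d=(-0.8660,-0.5000)  start (3,3)  tX=0.2425 tY=1.6600  stride 1/|dx|=1.1547 1/|dy|=2.0000
    cross x-line → (2,3), t=0.2425
    cross x-line → (1,3), t=1.3972
    cross y-line → (1,2), t=1.6600
    cross x-line → (0,2), t=2.5519 (wall)
  → r_1 = 2.5519
beam 2: φ=90°, α=300°
  d=(0.5000,-0.8660)  start (3,3)  tX=1.5800 tY=0.9584  stride 1/|dx|=2.0000 1/|dy|=1.1547
    cross y-line → (3,2), t=0.9584
    cross x-line → (4,2), t=1.5800 (wall)
  → r_2 = 1.5800
beam 3: φ=180°, α=30°
  d=(0.8660,0.5000)  start (3,3)  tX=0.9122 tY=0.3400  stride 1/|dx|=1.1547 1/|dy|=2.0000
    cross y-line → (3,4), t=0.3400 (wall)
  → r_3 = 0.3400
beam 4: φ=270°, α=120°
  d=(-0.5000,0.8660)  start (3,3)  tX=0.4200 tY=0.1963  stride 1/|dx|=2.0000 1/|dy|=1.1547
    cross y-line → (3,4), t=0.1963 (wall)
  → r_4 = 0.1963

ranges = [2.5519, 1.5800, 0.3400, 0.1963]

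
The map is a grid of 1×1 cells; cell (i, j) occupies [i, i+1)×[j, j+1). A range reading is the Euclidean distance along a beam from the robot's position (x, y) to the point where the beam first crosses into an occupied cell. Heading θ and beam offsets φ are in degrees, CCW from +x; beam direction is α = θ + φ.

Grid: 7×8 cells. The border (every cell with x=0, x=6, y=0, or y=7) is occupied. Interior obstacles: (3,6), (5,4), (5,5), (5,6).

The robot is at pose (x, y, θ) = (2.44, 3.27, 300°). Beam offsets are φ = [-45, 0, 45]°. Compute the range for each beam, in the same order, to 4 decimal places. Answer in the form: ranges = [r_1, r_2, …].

beam 1: φ=-45°, α=255°
  d=(-0.2588,-0.9659)  start (2,3)  tX=1.7000 tY=0.2795  stride 1/|dx|=3.8637 1/|dy|=1.0353
    cross y-line → (2,2), t=0.2795
    cross y-line → (2,1), t=1.3148
    cross x-line → (1,1), t=1.7000
    cross y-line → (1,0), t=2.3501 (wall)
  → r_1 = 2.3501
beam 2: φ=0°, α=300°
  d=(0.5000,-0.8660)  start (2,3)  tX=1.1200 tY=0.3118  stride 1/|dx|=2.0000 1/|dy|=1.1547
    cross y-line → (2,2), t=0.3118
    cross x-line → (3,2), t=1.1200
    cross y-line → (3,1), t=1.4665
    cross y-line → (3,0), t=2.6212 (wall)
  → r_2 = 2.6212
beam 3: φ=45°, α=345°
  d=(0.9659,-0.2588)  start (2,3)  tX=0.5798 tY=1.0432  stride 1/|dx|=1.0353 1/|dy|=3.8637
    cross x-line → (3,3), t=0.5798
    cross y-line → (3,2), t=1.0432
    cross x-line → (4,2), t=1.6150
    cross x-line → (5,2), t=2.6503
    cross x-line → (6,2), t=3.6856 (wall)
  → r_3 = 3.6856

ranges = [2.3501, 2.6212, 3.6856]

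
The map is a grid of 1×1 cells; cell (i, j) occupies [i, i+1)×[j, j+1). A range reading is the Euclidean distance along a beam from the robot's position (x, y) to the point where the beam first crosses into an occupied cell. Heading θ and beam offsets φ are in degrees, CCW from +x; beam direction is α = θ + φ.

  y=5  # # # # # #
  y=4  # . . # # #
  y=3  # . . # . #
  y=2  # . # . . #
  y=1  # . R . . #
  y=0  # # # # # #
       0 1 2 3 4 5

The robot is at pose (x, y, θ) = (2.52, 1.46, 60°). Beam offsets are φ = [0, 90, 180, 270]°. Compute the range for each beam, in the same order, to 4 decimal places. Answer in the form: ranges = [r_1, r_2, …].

ranges = [0.6235, 1.7551, 0.5312, 0.9200]

beam 1: φ=0°, α=60°
  dir = (cos 60°, sin 60°) = (0.5000, 0.8660); from cell (2,1)
  next x-line at t=0.9600, next y-line at t=0.6235; Δt_x=2.0000, Δt_y=1.1547
    y: enter (2,2) at t=0.6235 ← occupied
  → r_1 = 0.6235
beam 2: φ=90°, α=150°
  dir = (cos 150°, sin 150°) = (-0.8660, 0.5000); from cell (2,1)
  next x-line at t=0.6004, next y-line at t=1.0800; Δt_x=1.1547, Δt_y=2.0000
    x: enter (1,1) at t=0.6004
    y: enter (1,2) at t=1.0800
    x: enter (0,2) at t=1.7551 ← occupied
  → r_2 = 1.7551
beam 3: φ=180°, α=240°
  dir = (cos 240°, sin 240°) = (-0.5000, -0.8660); from cell (2,1)
  next x-line at t=1.0400, next y-line at t=0.5312; Δt_x=2.0000, Δt_y=1.1547
    y: enter (2,0) at t=0.5312 ← occupied
  → r_3 = 0.5312
beam 4: φ=270°, α=330°
  dir = (cos 330°, sin 330°) = (0.8660, -0.5000); from cell (2,1)
  next x-line at t=0.5543, next y-line at t=0.9200; Δt_x=1.1547, Δt_y=2.0000
    x: enter (3,1) at t=0.5543
    y: enter (3,0) at t=0.9200 ← occupied
  → r_4 = 0.9200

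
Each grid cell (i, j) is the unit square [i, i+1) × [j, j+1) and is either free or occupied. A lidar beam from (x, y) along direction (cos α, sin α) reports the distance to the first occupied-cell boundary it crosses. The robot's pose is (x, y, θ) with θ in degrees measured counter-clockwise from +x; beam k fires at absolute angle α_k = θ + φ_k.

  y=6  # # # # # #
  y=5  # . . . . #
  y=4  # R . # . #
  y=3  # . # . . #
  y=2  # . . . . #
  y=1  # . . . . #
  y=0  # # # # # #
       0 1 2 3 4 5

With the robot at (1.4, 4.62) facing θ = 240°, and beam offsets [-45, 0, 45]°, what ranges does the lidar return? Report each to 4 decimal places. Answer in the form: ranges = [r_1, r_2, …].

beam 1: φ=-45°, α=195°
  d=(-0.9659,-0.2588)  start (1,4)  tX=0.4141 tY=2.3955  stride 1/|dx|=1.0353 1/|dy|=3.8637
    cross x-line → (0,4), t=0.4141 (wall)
  → r_1 = 0.4141
beam 2: φ=0°, α=240°
  d=(-0.5000,-0.8660)  start (1,4)  tX=0.8000 tY=0.7159  stride 1/|dx|=2.0000 1/|dy|=1.1547
    cross y-line → (1,3), t=0.7159
    cross x-line → (0,3), t=0.8000 (wall)
  → r_2 = 0.8000
beam 3: φ=45°, α=285°
  d=(0.2588,-0.9659)  start (1,4)  tX=2.3182 tY=0.6419  stride 1/|dx|=3.8637 1/|dy|=1.0353
    cross y-line → (1,3), t=0.6419
    cross y-line → (1,2), t=1.6771
    cross x-line → (2,2), t=2.3182
    cross y-line → (2,1), t=2.7124
    cross y-line → (2,0), t=3.7477 (wall)
  → r_3 = 3.7477

ranges = [0.4141, 0.8000, 3.7477]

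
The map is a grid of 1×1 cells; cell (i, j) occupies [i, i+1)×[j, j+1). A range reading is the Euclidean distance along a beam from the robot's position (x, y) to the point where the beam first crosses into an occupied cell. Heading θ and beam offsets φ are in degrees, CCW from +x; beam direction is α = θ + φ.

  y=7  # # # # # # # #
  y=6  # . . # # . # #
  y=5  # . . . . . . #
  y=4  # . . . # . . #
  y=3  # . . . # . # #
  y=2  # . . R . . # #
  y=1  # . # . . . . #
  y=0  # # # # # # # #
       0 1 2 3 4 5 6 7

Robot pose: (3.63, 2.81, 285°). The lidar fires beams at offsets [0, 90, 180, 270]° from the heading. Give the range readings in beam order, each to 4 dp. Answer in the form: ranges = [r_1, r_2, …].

ranges = [1.8738, 0.7341, 4.3378, 2.7228]

beam 1: φ=0°, α=285°
  cosα=0.2588 sinα=-0.9659 | (3,2) | tMaxX 1.4296 tMaxY 0.8386 | tΔX 3.8637 tΔY 1.0353
    t=0.8386 [y] (3,1)
    t=1.4296 [x] (4,1)
    t=1.8738 [y] (4,0) — stop
  → r_1 = 1.8738
beam 2: φ=90°, α=15°
  cosα=0.9659 sinα=0.2588 | (3,2) | tMaxX 0.3831 tMaxY 0.7341 | tΔX 1.0353 tΔY 3.8637
    t=0.3831 [x] (4,2)
    t=0.7341 [y] (4,3) — stop
  → r_2 = 0.7341
beam 3: φ=180°, α=105°
  cosα=-0.2588 sinα=0.9659 | (3,2) | tMaxX 2.4341 tMaxY 0.1967 | tΔX 3.8637 tΔY 1.0353
    t=0.1967 [y] (3,3)
    t=1.2320 [y] (3,4)
    t=2.2673 [y] (3,5)
    t=2.4341 [x] (2,5)
    t=3.3025 [y] (2,6)
    t=4.3378 [y] (2,7) — stop
  → r_3 = 4.3378
beam 4: φ=270°, α=195°
  cosα=-0.9659 sinα=-0.2588 | (3,2) | tMaxX 0.6522 tMaxY 3.1296 | tΔX 1.0353 tΔY 3.8637
    t=0.6522 [x] (2,2)
    t=1.6875 [x] (1,2)
    t=2.7228 [x] (0,2) — stop
  → r_4 = 2.7228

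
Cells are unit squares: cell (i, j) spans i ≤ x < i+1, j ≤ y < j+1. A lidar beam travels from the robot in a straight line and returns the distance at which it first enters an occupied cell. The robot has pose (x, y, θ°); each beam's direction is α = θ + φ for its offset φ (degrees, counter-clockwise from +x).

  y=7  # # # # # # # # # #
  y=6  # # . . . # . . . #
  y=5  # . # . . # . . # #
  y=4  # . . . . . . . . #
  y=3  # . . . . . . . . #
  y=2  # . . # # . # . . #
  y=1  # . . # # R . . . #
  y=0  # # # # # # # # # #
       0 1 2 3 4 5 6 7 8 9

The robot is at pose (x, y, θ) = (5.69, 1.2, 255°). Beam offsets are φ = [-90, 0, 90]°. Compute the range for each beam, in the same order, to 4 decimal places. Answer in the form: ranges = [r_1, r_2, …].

ranges = [0.7143, 0.2071, 0.7727]

beam 1: φ=-90°, α=165°
  d=(-0.9659,0.2588)  start (5,1)  tX=0.7143 tY=3.0910  stride 1/|dx|=1.0353 1/|dy|=3.8637
    cross x-line → (4,1), t=0.7143 (wall)
  → r_1 = 0.7143
beam 2: φ=0°, α=255°
  d=(-0.2588,-0.9659)  start (5,1)  tX=2.6660 tY=0.2071  stride 1/|dx|=3.8637 1/|dy|=1.0353
    cross y-line → (5,0), t=0.2071 (wall)
  → r_2 = 0.2071
beam 3: φ=90°, α=345°
  d=(0.9659,-0.2588)  start (5,1)  tX=0.3209 tY=0.7727  stride 1/|dx|=1.0353 1/|dy|=3.8637
    cross x-line → (6,1), t=0.3209
    cross y-line → (6,0), t=0.7727 (wall)
  → r_3 = 0.7727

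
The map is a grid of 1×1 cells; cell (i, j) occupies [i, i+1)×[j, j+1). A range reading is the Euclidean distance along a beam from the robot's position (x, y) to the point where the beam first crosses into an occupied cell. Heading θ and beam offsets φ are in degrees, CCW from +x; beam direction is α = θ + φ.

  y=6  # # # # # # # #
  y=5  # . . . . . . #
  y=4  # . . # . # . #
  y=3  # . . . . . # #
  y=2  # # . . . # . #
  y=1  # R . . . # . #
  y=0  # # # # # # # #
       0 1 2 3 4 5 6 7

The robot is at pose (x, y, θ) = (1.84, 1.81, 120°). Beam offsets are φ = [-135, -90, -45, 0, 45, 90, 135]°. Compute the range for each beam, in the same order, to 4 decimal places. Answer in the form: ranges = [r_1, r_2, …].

ranges = [3.1296, 4.3800, 0.1967, 0.2194, 0.7341, 0.9699, 0.8386]

beam 1: φ=-135°, α=345°
  cosα=0.9659 sinα=-0.2588 | (1,1) | tMaxX 0.1656 tMaxY 3.1296 | tΔX 1.0353 tΔY 3.8637
    t=0.1656 [x] (2,1)
    t=1.2009 [x] (3,1)
    t=2.2362 [x] (4,1)
    t=3.1296 [y] (4,0) — stop
  → r_1 = 3.1296
beam 2: φ=-90°, α=30°
  cosα=0.8660 sinα=0.5000 | (1,1) | tMaxX 0.1848 tMaxY 0.3800 | tΔX 1.1547 tΔY 2.0000
    t=0.1848 [x] (2,1)
    t=0.3800 [y] (2,2)
    t=1.3395 [x] (3,2)
    t=2.3800 [y] (3,3)
    t=2.4942 [x] (4,3)
    t=3.6489 [x] (5,3)
    t=4.3800 [y] (5,4) — stop
  → r_2 = 4.3800
beam 3: φ=-45°, α=75°
  cosα=0.2588 sinα=0.9659 | (1,1) | tMaxX 0.6182 tMaxY 0.1967 | tΔX 3.8637 tΔY 1.0353
    t=0.1967 [y] (1,2) — stop
  → r_3 = 0.1967
beam 4: φ=0°, α=120°
  cosα=-0.5000 sinα=0.8660 | (1,1) | tMaxX 1.6800 tMaxY 0.2194 | tΔX 2.0000 tΔY 1.1547
    t=0.2194 [y] (1,2) — stop
  → r_4 = 0.2194
beam 5: φ=45°, α=165°
  cosα=-0.9659 sinα=0.2588 | (1,1) | tMaxX 0.8696 tMaxY 0.7341 | tΔX 1.0353 tΔY 3.8637
    t=0.7341 [y] (1,2) — stop
  → r_5 = 0.7341
beam 6: φ=90°, α=210°
  cosα=-0.8660 sinα=-0.5000 | (1,1) | tMaxX 0.9699 tMaxY 1.6200 | tΔX 1.1547 tΔY 2.0000
    t=0.9699 [x] (0,1) — stop
  → r_6 = 0.9699
beam 7: φ=135°, α=255°
  cosα=-0.2588 sinα=-0.9659 | (1,1) | tMaxX 3.2455 tMaxY 0.8386 | tΔX 3.8637 tΔY 1.0353
    t=0.8386 [y] (1,0) — stop
  → r_7 = 0.8386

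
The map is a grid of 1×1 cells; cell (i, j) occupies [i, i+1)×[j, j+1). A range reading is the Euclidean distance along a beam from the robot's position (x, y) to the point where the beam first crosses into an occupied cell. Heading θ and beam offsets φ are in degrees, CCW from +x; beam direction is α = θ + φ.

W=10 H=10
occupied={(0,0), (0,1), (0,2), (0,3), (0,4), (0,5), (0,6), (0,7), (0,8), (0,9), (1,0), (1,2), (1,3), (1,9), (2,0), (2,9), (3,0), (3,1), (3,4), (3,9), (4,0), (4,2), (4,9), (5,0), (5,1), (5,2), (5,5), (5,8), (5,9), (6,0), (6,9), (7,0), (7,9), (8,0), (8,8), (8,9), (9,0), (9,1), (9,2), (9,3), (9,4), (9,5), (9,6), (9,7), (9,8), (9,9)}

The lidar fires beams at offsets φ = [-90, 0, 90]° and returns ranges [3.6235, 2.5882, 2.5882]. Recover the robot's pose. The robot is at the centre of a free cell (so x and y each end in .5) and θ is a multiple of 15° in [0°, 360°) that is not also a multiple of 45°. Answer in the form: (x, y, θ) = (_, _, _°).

(x, y, θ) = (6.5, 6.5, 345°)

Candidates: 54 free-cell centres × 16 headings = 864 poses. Raycast each; keep the one whose scan matches to 4 dp.
  (8.5, 5.5, 75°): beam 1 = 0.5176 ≠ 3.6235 ✗
  (7.5, 6.5, 285°): beam 1 = 1.9319 ≠ 3.6235 ✗
  (7.5, 4.5, 165°): beam 2 = 1.9319 ≠ 2.5882 ✗
  (4.5, 5.5, 105°): beam 1 = 0.5176 ≠ 3.6235 ✗
  …
  (6.5, 6.5, 345°): r_1=3.6235, r_2=2.5882, r_3=2.5882 — all match ✓
No second candidate reproduces the full scan.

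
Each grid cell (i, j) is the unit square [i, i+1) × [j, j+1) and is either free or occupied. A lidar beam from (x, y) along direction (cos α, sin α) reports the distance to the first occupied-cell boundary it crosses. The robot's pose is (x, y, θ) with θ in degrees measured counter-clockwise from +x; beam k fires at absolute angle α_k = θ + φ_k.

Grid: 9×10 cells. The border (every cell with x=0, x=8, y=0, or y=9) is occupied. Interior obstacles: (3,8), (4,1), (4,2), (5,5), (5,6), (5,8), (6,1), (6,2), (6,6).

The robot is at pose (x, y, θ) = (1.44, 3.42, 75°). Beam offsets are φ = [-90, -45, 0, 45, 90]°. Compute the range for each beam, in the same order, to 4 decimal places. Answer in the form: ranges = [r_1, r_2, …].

beam 1: φ=-90°, α=345°
  cosα=0.9659 sinα=-0.2588 | (1,3) | tMaxX 0.5798 tMaxY 1.6228 | tΔX 1.0353 tΔY 3.8637
    t=0.5798 [x] (2,3)
    t=1.6150 [x] (3,3)
    t=1.6228 [y] (3,2)
    t=2.6503 [x] (4,2) — stop
  → r_1 = 2.6503
beam 2: φ=-45°, α=30°
  cosα=0.8660 sinα=0.5000 | (1,3) | tMaxX 0.6466 tMaxY 1.1600 | tΔX 1.1547 tΔY 2.0000
    t=0.6466 [x] (2,3)
    t=1.1600 [y] (2,4)
    t=1.8013 [x] (3,4)
    t=2.9560 [x] (4,4)
    t=3.1600 [y] (4,5)
    t=4.1107 [x] (5,5) — stop
  → r_2 = 4.1107
beam 3: φ=0°, α=75°
  cosα=0.2588 sinα=0.9659 | (1,3) | tMaxX 2.1637 tMaxY 0.6005 | tΔX 3.8637 tΔY 1.0353
    t=0.6005 [y] (1,4)
    t=1.6357 [y] (1,5)
    t=2.1637 [x] (2,5)
    t=2.6710 [y] (2,6)
    t=3.7063 [y] (2,7)
    t=4.7416 [y] (2,8)
    t=5.7768 [y] (2,9) — stop
  → r_3 = 5.7768
beam 4: φ=45°, α=120°
  cosα=-0.5000 sinα=0.8660 | (1,3) | tMaxX 0.8800 tMaxY 0.6697 | tΔX 2.0000 tΔY 1.1547
    t=0.6697 [y] (1,4)
    t=0.8800 [x] (0,4) — stop
  → r_4 = 0.8800
beam 5: φ=90°, α=165°
  cosα=-0.9659 sinα=0.2588 | (1,3) | tMaxX 0.4555 tMaxY 2.2409 | tΔX 1.0353 tΔY 3.8637
    t=0.4555 [x] (0,3) — stop
  → r_5 = 0.4555

ranges = [2.6503, 4.1107, 5.7768, 0.8800, 0.4555]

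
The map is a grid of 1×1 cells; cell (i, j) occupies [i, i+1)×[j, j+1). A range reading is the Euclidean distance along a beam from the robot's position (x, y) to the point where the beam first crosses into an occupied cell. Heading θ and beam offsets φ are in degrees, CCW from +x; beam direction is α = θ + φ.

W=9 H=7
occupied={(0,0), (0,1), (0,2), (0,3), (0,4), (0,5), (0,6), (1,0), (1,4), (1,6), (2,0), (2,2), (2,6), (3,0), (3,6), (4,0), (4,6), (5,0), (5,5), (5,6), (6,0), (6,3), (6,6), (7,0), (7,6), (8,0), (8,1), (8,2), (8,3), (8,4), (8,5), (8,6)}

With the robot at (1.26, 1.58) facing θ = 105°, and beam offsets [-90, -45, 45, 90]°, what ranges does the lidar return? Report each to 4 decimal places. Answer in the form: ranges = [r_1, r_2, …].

beam 1: φ=-90°, α=15°
  dir = (cos 15°, sin 15°) = (0.9659, 0.2588); from cell (1,1)
  next x-line at t=0.7661, next y-line at t=1.6228; Δt_x=1.0353, Δt_y=3.8637
    x: enter (2,1) at t=0.7661
    y: enter (2,2) at t=1.6228 ← occupied
  → r_1 = 1.6228
beam 2: φ=-45°, α=60°
  dir = (cos 60°, sin 60°) = (0.5000, 0.8660); from cell (1,1)
  next x-line at t=1.4800, next y-line at t=0.4850; Δt_x=2.0000, Δt_y=1.1547
    y: enter (1,2) at t=0.4850
    x: enter (2,2) at t=1.4800 ← occupied
  → r_2 = 1.4800
beam 3: φ=45°, α=150°
  dir = (cos 150°, sin 150°) = (-0.8660, 0.5000); from cell (1,1)
  next x-line at t=0.3002, next y-line at t=0.8400; Δt_x=1.1547, Δt_y=2.0000
    x: enter (0,1) at t=0.3002 ← occupied
  → r_3 = 0.3002
beam 4: φ=90°, α=195°
  dir = (cos 195°, sin 195°) = (-0.9659, -0.2588); from cell (1,1)
  next x-line at t=0.2692, next y-line at t=2.2409; Δt_x=1.0353, Δt_y=3.8637
    x: enter (0,1) at t=0.2692 ← occupied
  → r_4 = 0.2692

ranges = [1.6228, 1.4800, 0.3002, 0.2692]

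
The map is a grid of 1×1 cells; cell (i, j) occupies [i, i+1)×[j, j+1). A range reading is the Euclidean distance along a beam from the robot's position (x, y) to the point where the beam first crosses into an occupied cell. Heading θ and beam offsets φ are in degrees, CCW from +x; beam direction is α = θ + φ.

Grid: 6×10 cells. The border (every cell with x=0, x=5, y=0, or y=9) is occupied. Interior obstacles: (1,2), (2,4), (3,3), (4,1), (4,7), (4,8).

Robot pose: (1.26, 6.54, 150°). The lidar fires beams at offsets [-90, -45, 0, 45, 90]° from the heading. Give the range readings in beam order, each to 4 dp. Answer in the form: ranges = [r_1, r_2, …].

ranges = [2.8406, 1.0046, 0.3002, 0.2692, 0.5200]

beam 1: φ=-90°, α=60°
  cosα=0.5000 sinα=0.8660 | (1,6) | tMaxX 1.4800 tMaxY 0.5312 | tΔX 2.0000 tΔY 1.1547
    t=0.5312 [y] (1,7)
    t=1.4800 [x] (2,7)
    t=1.6859 [y] (2,8)
    t=2.8406 [y] (2,9) — stop
  → r_1 = 2.8406
beam 2: φ=-45°, α=105°
  cosα=-0.2588 sinα=0.9659 | (1,6) | tMaxX 1.0046 tMaxY 0.4762 | tΔX 3.8637 tΔY 1.0353
    t=0.4762 [y] (1,7)
    t=1.0046 [x] (0,7) — stop
  → r_2 = 1.0046
beam 3: φ=0°, α=150°
  cosα=-0.8660 sinα=0.5000 | (1,6) | tMaxX 0.3002 tMaxY 0.9200 | tΔX 1.1547 tΔY 2.0000
    t=0.3002 [x] (0,6) — stop
  → r_3 = 0.3002
beam 4: φ=45°, α=195°
  cosα=-0.9659 sinα=-0.2588 | (1,6) | tMaxX 0.2692 tMaxY 2.0864 | tΔX 1.0353 tΔY 3.8637
    t=0.2692 [x] (0,6) — stop
  → r_4 = 0.2692
beam 5: φ=90°, α=240°
  cosα=-0.5000 sinα=-0.8660 | (1,6) | tMaxX 0.5200 tMaxY 0.6235 | tΔX 2.0000 tΔY 1.1547
    t=0.5200 [x] (0,6) — stop
  → r_5 = 0.5200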